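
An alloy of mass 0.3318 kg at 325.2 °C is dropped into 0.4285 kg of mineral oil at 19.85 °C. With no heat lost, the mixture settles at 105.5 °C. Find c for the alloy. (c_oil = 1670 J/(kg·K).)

c ≈ 841 J/(kg·K)

Conservation of energy gives ΣQ = 0:
0.3318×c×(105.5 − 325.2) + 0.4285×1670×(105.5 − 19.85) = 0
-72.9 c = -61291
c = -61291/-72.9 ≈ 840.8 J/(kg·K)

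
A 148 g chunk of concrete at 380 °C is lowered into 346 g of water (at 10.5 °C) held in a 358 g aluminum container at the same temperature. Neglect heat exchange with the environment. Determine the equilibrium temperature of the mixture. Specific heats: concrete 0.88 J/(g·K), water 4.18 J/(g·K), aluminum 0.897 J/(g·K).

T_f ≈ 35.9 °C

Taking heat into each body as positive, Σ m c ΔT = 0:
148·0.88·(T − 380) + 346·4.18·(T − 10.5) + 358·0.897·(T − 10.5) = 0
(130.24 + 1446.3 + 321.13) T = 130.24·380 + 1446.3·10.5 + 321.13·10.5
T = 68049 / 1897.6 = 35.9 °C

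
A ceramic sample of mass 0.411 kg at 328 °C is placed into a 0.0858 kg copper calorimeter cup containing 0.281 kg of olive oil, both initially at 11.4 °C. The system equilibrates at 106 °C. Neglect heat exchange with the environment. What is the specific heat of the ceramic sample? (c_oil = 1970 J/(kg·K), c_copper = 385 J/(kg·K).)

c ≈ 608 J/(kg·K)

Setting the total heat transfer to zero:
0.411×c×(106 − 328) + 0.281×1970×(106 − 11.4) + 0.0858×385×(106 − 11.4) = 0
-91.24 c = -55493
c = -55493/-91.24 ≈ 608.2 J/(kg·K)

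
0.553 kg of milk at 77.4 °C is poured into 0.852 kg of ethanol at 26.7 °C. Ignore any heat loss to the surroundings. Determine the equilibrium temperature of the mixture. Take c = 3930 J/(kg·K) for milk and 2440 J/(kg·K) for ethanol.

T_f ≈ 52.6 °C

Net heat exchanged in the isolated system is zero:
0.553*3930*(T − 77.4) + 0.852*2440*(T − 26.7) = 0
2173.3(T − 77.4) + 2078.9(T − 26.7) = 0
4252.2 T = 223719
T = 223719 / 4252.2 = 52.6 °C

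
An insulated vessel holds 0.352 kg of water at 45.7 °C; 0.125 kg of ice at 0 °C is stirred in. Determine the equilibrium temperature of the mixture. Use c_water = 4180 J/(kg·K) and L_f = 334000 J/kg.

Net heat exchanged in the isolated system is zero:
melt ice: 0.125×334000 = 41750
  meltwater 0→T: 0.125×4180×T = 522.5 T
  water cools: 0.352×4180×(T − 45.7) = 1471.4(T − 45.7)
1993.9 T = 67241 − 41750 = 25491
T ≈ 12.78 °C (positive, so assuming full melt was valid).

T_f ≈ 12.8 °C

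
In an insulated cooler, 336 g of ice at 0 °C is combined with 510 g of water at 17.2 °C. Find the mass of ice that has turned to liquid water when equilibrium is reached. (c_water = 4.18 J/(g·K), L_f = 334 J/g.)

m_melted ≈ 110 g

Heat available from the water dropping to 0 °C: 510·4.18·17.2 = 36667 J.
To melt every bit of ice: 336·334 = 112224 J.
Since 36667 < 112224 J, not all the ice melts; equilibrium is at 0 °C.
Mass melted = 36667/334 ≈ 109.8 g.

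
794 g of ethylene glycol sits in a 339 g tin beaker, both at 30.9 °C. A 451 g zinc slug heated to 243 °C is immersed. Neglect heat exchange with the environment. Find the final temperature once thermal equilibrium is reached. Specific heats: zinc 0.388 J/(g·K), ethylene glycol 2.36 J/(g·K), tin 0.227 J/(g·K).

T_f ≈ 48.4 °C

Taking heat into each body as positive, Σ m c ΔT = 0:
451×0.388×(T − 243) + 794×2.36×(T − 30.9) + 339×0.227×(T − 30.9) = 0
174.99(T − 243) + 1873.8(T − 30.9) + 76.95(T − 30.9) = 0
2125.8 T = 102802
T = 102802 / 2125.8 = 48.4 °C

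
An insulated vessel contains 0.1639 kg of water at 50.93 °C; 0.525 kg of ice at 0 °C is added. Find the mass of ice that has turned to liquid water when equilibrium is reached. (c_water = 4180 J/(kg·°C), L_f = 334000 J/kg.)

Heat available from the water dropping to 0 °C: 0.1639·4180·50.93 = 34892 J.
Fully melting the ice requires m_ice L_f = 0.525·334000 = 175350 J.
Since 34892 < 175350 J, not all the ice melts; equilibrium is at 0 °C.
m_melted·334000 = 34892  ⇒  m_melted ≈ 0.1045 kg.

m_melted ≈ 0.104 kg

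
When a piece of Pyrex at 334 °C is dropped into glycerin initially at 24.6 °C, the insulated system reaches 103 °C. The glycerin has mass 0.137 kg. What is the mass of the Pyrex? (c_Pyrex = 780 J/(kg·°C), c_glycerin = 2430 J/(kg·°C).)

Conservation of energy gives ΣQ = 0:
m·780·(103 − 334) + 0.137·2430·(103 − 24.6) = 0
-180180 m = -26100
m = -26100/-180180 ≈ 0.1449 kg

m ≈ 0.145 kg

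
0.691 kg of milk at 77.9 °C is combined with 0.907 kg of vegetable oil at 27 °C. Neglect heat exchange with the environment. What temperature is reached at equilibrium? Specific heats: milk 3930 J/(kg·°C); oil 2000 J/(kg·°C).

T_f ≈ 57.5 °C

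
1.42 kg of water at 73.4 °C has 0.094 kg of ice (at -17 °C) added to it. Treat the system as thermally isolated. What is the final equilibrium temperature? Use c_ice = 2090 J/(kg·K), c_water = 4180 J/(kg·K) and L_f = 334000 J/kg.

T_f ≈ 63.4 °C

Heat gained plus heat lost sum to zero:
ice -17→0 °C: 0.094·2090·17 = 3339.8
  fusion: m_ice L_f = 0.094·334000 = 31396
  meltwater 0→T: 0.094·4180·T = 392.92 T
  water: 5935.6(T − 73.4)
6328.5 T = 435673 − 34736 = 400937
T ≈ 63.35 °C — above 0 °C, consistent with complete melting.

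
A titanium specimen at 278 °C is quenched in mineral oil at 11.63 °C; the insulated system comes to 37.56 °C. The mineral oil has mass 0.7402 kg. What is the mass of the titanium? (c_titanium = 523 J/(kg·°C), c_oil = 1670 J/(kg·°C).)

Net heat exchanged in the isolated system is zero:
m·523·(37.56 − 278) + 0.7402·1670·(37.56 − 11.63) = 0
-125750 m = -32053
m = -32053/-125750 ≈ 0.2549 kg

m ≈ 0.255 kg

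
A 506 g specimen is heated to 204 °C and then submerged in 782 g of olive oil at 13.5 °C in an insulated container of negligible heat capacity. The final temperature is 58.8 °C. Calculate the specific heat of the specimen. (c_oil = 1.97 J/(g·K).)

Heat gained plus heat lost sum to zero:
506·c·(58.8 − 204) + 782·1.97·(58.8 − 13.5) = 0
-73471 c = -69786
c = -69786/-73471 ≈ 0.9498 J/(g·K)

c ≈ 0.95 J/(g·K)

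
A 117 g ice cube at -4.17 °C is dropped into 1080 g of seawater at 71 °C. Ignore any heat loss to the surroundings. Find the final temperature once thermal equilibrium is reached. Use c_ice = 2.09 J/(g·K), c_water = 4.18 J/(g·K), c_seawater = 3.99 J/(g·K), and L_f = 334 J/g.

T_f ≈ 55.4 °C

Let T be the final temperature. ΣQ_i = 0:
ice -4.17→0 °C: 117·2.09·4.17 = 1019.7
  fusion: m_ice L_f = 117·334 = 39078
  meltwater 0→T: 117·4.18·T = 489.06 T
  seawater: 4309.2(T − 71)
4798.3 T = 305953 − 40098 = 265856
T ≈ 55.41 °C (positive, so assuming full melt was valid).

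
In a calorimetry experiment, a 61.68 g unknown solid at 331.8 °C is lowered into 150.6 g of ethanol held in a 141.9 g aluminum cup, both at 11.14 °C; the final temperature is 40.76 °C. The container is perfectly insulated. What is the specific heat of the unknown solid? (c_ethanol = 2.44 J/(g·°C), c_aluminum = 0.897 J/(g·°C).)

c ≈ 0.816 J/(g·°C)

Conservation of energy gives ΣQ = 0:
61.68×c×(40.76 − 331.8) + 150.6×2.44×(40.76 − 11.14) + 141.9×0.897×(40.76 − 11.14) = 0
-17951 c = -14654
c = -14654/-17951 ≈ 0.8163 J/(g·°C)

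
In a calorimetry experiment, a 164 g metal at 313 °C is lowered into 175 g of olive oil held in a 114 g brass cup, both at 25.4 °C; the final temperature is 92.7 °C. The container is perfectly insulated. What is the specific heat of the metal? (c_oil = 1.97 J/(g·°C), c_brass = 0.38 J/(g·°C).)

c ≈ 0.723 J/(g·°C)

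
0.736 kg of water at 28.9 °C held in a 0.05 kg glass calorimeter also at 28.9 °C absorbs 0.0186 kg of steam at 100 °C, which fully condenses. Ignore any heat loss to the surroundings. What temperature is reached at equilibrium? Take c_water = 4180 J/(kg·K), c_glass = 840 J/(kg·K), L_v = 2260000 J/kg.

T_f ≈ 43.8 °C

Setting the total heat transfer to zero:
steam→water at 100 °C releases m L_v = 0.0186·2260000 = 42036; condensed water 100 °C→T: 77.75(T − 100); water warms: 0.736·4180·(T − 28.9) = 3076.5(T − 28.9); cup: 42(T − 28.9)
3196.2 T = 42036 + 7774.8 + 90124 = 139935
T ≈ 43.78 °C, under the boiling point, so the assumption holds.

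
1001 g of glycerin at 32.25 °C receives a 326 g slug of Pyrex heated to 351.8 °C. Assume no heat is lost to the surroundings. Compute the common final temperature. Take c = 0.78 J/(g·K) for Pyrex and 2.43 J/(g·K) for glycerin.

Taking heat into each body as positive, Σ m c ΔT = 0:
326*0.78*(T − 351.8) + 1001*2.43*(T − 32.25) = 0
2686.7 T = 167902
T ≈ 62.49 °C

T_f ≈ 62.5 °C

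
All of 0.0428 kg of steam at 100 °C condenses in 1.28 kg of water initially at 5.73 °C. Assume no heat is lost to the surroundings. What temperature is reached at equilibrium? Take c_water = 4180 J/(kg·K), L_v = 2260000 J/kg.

T_f ≈ 26.3 °C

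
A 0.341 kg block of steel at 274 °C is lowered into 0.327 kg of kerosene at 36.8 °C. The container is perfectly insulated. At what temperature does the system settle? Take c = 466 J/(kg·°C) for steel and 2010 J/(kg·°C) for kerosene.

Setting the total heat transfer to zero:
0.341*466*(T − 274) + 0.327*2010*(T − 36.8) = 0
158.91(T − 274) + 657.27(T − 36.8) = 0
(158.91 + 657.27) T = 158.91*274 + 657.27*36.8
T ≈ 82.98 °C

T_f ≈ 83.0 °C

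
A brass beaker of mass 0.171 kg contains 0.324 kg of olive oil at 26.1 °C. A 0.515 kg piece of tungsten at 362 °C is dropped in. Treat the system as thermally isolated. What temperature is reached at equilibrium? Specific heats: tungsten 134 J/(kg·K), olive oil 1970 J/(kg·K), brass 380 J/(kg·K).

T_f ≈ 56.1 °C

T_f = Σ m_i c_i T_i / Σ m_i c_i:
T_f = (69.01×362 + 638.28×26.1 + 64.98×26.1) / (69.01 + 638.28 + 64.98)
    = 43337 / 772.27 ≈ 56.12 °C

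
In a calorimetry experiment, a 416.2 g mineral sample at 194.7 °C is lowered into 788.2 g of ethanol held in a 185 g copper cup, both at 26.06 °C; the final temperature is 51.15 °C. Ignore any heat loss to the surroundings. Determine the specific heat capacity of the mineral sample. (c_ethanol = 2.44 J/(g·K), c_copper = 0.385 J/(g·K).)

c ≈ 0.838 J/(g·K)

Setting the total heat transfer to zero:
416.2·c·(51.15 − 194.7) + 788.2·2.44·(51.15 − 26.06) + 185·0.385·(51.15 − 26.06) = 0
-59746 c = -50040
c = -50040/-59746 ≈ 0.8376 J/(g·K)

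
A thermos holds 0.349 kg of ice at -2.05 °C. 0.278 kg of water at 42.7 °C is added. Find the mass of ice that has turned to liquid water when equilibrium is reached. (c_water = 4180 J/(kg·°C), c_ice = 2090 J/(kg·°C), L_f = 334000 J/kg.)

m_melted ≈ 0.144 kg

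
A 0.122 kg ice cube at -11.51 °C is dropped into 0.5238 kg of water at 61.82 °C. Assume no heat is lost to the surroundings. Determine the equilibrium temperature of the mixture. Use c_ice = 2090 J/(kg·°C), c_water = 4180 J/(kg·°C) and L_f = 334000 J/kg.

T_f ≈ 34.0 °C

Energy balance with sensible and latent terms:
warm ice to 0 °C: 0.122×2090×(0 − (-11.51)) = 2934.8; melt ice: 0.122×334000 = 40748; meltwater 0→T: 0.122×4180×T = 509.96 T; water cools: 0.5238×4180×(T − 61.82) = 2189.5(T − 61.82)
2699.4 T = 135354 − 43683 = 91671
T ≈ 33.96 °C — above 0 °C, consistent with complete melting.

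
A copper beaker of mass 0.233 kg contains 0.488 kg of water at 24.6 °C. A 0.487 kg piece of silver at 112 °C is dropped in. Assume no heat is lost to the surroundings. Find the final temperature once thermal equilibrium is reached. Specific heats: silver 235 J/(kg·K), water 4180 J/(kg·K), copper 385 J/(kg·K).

With ΣQ=0 the equilibrium temperature is the m·c-weighted mean:
T_f = (114.44*112 + 2039.8*24.6 + 89.7*24.6) / (114.44 + 2039.8 + 89.7)
    = 65205 / 2244 ≈ 29.06 °C

T_f ≈ 29.1 °C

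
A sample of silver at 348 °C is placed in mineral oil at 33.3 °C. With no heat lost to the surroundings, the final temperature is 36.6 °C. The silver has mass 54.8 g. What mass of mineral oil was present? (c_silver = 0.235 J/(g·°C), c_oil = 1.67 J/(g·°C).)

m ≈ 728 g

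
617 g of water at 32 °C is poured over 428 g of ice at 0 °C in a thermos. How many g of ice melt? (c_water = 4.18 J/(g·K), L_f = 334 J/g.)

m_melted ≈ 247 g

Heat available from the water dropping to 0 °C: 617·4.18·32 = 82530 J.
To melt every bit of ice: 428·334 = 142952 J.
That's not enough to melt it all — equilibrium is at 0 °C with ice remaining.
m_melt = 82530 / L_f = 247.1 g.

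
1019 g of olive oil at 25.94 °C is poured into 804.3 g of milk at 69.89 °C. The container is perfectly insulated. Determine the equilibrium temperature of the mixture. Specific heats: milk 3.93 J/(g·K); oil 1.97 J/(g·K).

T_f ≈ 52.8 °C

Energy conservation, ΣQ = 0:
804.3*3.93*(T − 69.89) + 1019*1.97*(T − 25.94) = 0
3160.9(T − 69.89) + 2007.4(T − 25.94) = 0
(3160.9 + 2007.4) T = 3160.9*69.89 + 2007.4*25.94
T ≈ 52.82 °C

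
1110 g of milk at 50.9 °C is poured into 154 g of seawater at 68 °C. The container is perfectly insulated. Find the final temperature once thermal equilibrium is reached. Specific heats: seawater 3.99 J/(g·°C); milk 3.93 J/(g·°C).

T_f is the heat-capacity-weighted average of the initial temperatures:
T_f = (614.46·68 + 4362.3·50.9) / (614.46 + 4362.3)
    = 263824 / 4976.8 ≈ 53.01 °C

T_f ≈ 53.0 °C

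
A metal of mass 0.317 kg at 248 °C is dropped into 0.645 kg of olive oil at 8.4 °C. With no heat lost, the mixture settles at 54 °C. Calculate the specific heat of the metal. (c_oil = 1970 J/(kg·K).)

Heat gained plus heat lost sum to zero:
0.317·c·(54 − 248) + 0.645·1970·(54 − 8.4) = 0
-61.5 c = -57942
c = -57942/-61.5 ≈ 942.2 J/(kg·K)

c ≈ 942 J/(kg·K)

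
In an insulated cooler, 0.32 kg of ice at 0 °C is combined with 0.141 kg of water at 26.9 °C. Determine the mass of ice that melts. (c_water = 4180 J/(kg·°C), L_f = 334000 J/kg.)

Heat available from the water dropping to 0 °C: 0.141×4180×26.9 = 15854 J.
Melting all 0.32 kg of ice would need 0.32×334000 = 106880 J.
15854 J < 106880 J, so only part of the ice melts and the system sits at 0 °C.
m_melted×334000 = 15854  ⇒  m_melted ≈ 0.04747 kg.

m_melted ≈ 0.0475 kg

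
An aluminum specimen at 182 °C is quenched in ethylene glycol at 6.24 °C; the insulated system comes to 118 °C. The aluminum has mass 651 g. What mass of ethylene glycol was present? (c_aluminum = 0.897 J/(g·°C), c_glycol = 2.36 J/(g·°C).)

m ≈ 142 g

Heat lost by the aluminum = heat gained by the glycol:
651·0.897·(182 − 118) = m·2.36·(118 − 6.24)
263.75 m = 37373  ⇒  m ≈ 141.7 g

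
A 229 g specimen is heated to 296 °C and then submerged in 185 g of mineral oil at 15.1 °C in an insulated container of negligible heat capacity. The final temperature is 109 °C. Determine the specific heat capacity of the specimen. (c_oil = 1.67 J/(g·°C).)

Net heat exchanged in the isolated system is zero:
229×c×(109 − 296) + 185×1.67×(109 − 15.1) = 0
-42823 c = -29010
c = -29010/-42823 ≈ 0.6774 J/(g·°C)

c ≈ 0.677 J/(g·°C)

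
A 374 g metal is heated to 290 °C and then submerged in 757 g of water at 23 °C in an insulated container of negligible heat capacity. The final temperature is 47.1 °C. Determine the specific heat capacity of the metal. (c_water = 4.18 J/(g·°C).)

c ≈ 0.839 J/(g·°C)

Taking heat into each body as positive, Σ m c ΔT = 0:
374×c×(47.1 − 290) + 757×4.18×(47.1 − 23) = 0
-90845 c = -76259
c = -76259/-90845 ≈ 0.8394 J/(g·°C)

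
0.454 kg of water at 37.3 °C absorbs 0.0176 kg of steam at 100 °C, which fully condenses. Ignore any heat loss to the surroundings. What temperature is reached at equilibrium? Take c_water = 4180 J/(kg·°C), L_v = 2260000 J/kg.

Let T be the final temperature. ΣQ_i = 0:
latent heat released on condensation: 0.0176·2260000 = 39776
  condensate cools 100→T: 0.0176·4180·(T − 100) = 73.57(T − 100)
  original water: 1897.7(T − 37.3)
1971.3 T = 39776 + 7356.8 + 70785 = 117918
T ≈ 59.82 °C, under the boiling point, so the assumption holds.

T_f ≈ 59.8 °C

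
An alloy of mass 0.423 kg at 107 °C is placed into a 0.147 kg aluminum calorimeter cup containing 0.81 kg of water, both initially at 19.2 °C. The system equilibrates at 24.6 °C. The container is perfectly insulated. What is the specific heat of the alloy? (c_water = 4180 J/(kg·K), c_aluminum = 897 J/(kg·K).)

c ≈ 545 J/(kg·K)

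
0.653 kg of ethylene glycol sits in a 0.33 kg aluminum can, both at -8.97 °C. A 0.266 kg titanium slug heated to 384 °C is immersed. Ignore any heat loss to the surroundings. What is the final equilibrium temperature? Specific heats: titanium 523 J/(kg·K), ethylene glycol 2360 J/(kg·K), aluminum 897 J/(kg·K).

Heat gained plus heat lost sum to zero:
0.266·523·(T − 384) + 0.653·2360·(T − (-8.97)) + 0.33·897·(T − (-8.97)) = 0
(139.12 + 1541.1 + 296.01) T = 139.12·384 + 1541.1·(-8.97) + 296.01·(-8.97)
T = 36943 / 1976.2 = 18.7 °C

T_f ≈ 18.7 °C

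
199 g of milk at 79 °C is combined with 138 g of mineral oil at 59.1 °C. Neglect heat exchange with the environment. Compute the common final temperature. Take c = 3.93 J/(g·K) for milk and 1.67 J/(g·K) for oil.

T_f = Σ m_i c_i T_i / Σ m_i c_i:
T_f = (782.07·79 + 230.46·59.1) / (782.07 + 230.46)
    = 75404 / 1012.5 ≈ 74.47 °C

T_f ≈ 74.5 °C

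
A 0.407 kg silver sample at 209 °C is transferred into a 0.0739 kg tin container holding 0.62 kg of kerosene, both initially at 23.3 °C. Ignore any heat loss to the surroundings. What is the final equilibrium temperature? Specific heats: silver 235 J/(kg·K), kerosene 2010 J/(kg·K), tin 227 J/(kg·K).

Taking heat into each body as positive, Σ m c ΔT = 0:
0.407×235×(T − 209) + 0.62×2010×(T − 23.3) + 0.0739×227×(T − 23.3) = 0
1358.6 T = 49417
T ≈ 36.37 °C

T_f ≈ 36.4 °C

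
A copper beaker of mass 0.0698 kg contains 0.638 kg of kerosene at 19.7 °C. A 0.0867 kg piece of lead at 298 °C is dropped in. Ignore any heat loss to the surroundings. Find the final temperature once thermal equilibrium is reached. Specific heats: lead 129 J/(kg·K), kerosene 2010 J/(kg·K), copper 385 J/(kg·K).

T_f ≈ 22.1 °C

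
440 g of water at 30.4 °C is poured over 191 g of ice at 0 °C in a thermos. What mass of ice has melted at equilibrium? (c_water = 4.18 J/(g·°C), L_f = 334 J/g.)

m_melted ≈ 167 g

Water can give up m c ΔT = 440×4.18×30.4 = 55912 J before reaching 0 °C.
To melt every bit of ice: 191×334 = 63794 J.
That's not enough to melt it all — equilibrium is at 0 °C with ice remaining.
Mass melted = 55912/334 ≈ 167.4 g.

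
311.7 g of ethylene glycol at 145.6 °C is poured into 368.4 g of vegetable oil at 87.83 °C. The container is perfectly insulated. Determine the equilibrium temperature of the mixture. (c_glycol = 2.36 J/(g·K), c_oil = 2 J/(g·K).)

T_f ≈ 116.7 °C

Setting the total heat transfer to zero:
311.7×2.36×(T − 145.6) + 368.4×2×(T − 87.83) = 0
1472.4 T = 171818
T ≈ 116.69 °C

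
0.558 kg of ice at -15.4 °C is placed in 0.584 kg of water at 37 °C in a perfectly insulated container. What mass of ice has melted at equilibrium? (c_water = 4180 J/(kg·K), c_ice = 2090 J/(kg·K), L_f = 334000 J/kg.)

m_melted ≈ 0.217 kg

Cooling the water to 0 °C releases 0.584×4180×37 = 90321 J.
Of that, 0.558×2090×15.4 = 17960 J goes to bring the ice to 0 °C, leaving 72362 J.
Melting all 0.558 kg of ice would need 0.558×334000 = 186372 J.
That's not enough to melt it all — equilibrium is at 0 °C with ice remaining.
m_melted×334000 = 72362  ⇒  m_melted ≈ 0.2167 kg.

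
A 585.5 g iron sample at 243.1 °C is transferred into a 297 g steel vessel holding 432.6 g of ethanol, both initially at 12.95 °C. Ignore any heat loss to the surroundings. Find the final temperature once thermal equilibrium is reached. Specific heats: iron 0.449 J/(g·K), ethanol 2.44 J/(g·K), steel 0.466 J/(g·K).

T_f = Σ m_i c_i T_i / Σ m_i c_i:
T_f = (262.89×243.1 + 1055.5×12.95 + 138.4×12.95) / (262.89 + 1055.5 + 138.4)
    = 79370 / 1456.8 ≈ 54.48 °C

T_f ≈ 54.5 °C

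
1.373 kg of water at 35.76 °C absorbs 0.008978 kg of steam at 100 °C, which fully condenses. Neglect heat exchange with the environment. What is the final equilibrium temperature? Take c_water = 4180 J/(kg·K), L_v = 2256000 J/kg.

T_f ≈ 39.7 °C

Heat gained plus heat lost sum to zero:
steam→water at 100 °C releases m L_v = 0.008978·2256000 = 20254
  condensate cools 100→T: 0.008978·4180·(T − 100) = 37.53(T − 100)
  water warms: 1.373·4180·(T − 35.76) = 5739.1(T − 35.76)
5776.7 T = 20254 + 3752.8 + 205232 = 229239
T ≈ 39.68 °C, under the boiling point, so the assumption holds.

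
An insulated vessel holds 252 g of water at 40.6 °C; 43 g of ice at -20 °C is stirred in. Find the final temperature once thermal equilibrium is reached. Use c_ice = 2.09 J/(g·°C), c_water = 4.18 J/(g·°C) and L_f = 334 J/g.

Energy conservation, ΣQ = 0:
warm ice to 0 °C: 43·2.09·(0 − (-20)) = 1797.4
  latent heat to melt: 43·334 = 14362
  warm the meltwater: 179.74 T
  water: 1053.4(T − 40.6)
1233.1 T = 42766 − 16159 = 26607
T ≈ 21.58 °C. Since T > 0 °C, the all-ice-melts assumption holds.

T_f ≈ 21.6 °C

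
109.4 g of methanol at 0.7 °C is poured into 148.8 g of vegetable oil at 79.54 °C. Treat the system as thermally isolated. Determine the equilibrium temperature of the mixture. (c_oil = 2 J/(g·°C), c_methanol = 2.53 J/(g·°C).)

T_f ≈ 41.5 °C

Energy conservation, ΣQ = 0:
148.8·2·(T − 79.54) + 109.4·2.53·(T − 0.7) = 0
574.38 T = 23865
T = 23865/574.38 ≈ 41.55 °C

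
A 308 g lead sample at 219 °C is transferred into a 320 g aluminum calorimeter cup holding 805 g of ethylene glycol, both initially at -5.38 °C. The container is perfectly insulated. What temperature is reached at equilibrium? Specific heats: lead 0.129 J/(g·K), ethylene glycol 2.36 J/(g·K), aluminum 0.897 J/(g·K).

T_f ≈ -1.4 °C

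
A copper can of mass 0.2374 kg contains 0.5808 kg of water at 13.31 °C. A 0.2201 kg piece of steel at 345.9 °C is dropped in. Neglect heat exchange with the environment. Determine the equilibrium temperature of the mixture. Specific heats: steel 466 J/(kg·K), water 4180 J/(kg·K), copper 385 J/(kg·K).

T_f ≈ 26.3 °C

Heat gained plus heat lost sum to zero:
0.2201*466*(T − 345.9) + 0.5808*4180*(T − 13.31) + 0.2374*385*(T − 13.31) = 0
102.57(T − 345.9) + 2427.7(T − 13.31) + 91.4(T − 13.31) = 0
2621.7 T = 69008
T = 69008 / 2621.7 = 26.3 °C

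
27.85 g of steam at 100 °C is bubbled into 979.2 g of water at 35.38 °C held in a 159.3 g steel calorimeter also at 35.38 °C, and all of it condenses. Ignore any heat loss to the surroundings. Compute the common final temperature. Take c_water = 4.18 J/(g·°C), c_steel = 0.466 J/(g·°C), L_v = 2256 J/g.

Energy balance with sensible and latent terms:
steam→water at 100 °C releases m L_v = 27.85·2256 = 62830; condensed water 100 °C→T: 116.41(T − 100); original water: 4093.1(T − 35.38); cup: 74.23(T − 35.38)
4283.7 T = 62830 + 11641 + 147439 = 221910
T ≈ 51.80 °C, under the boiling point, so the assumption holds.

T_f ≈ 51.8 °C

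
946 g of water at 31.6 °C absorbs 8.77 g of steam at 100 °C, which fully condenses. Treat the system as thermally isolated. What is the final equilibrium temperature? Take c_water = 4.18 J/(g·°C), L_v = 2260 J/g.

T_f ≈ 37.2 °C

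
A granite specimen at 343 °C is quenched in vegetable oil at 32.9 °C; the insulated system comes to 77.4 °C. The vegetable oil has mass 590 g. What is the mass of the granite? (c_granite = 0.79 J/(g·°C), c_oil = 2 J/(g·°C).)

m ≈ 250 g

Heat lost by the granite = heat gained by the oil:
m·0.79·(343 − 77.4) = 590·2·(77.4 − 32.9)
209.82 m = 52510  ⇒  m ≈ 250.3 g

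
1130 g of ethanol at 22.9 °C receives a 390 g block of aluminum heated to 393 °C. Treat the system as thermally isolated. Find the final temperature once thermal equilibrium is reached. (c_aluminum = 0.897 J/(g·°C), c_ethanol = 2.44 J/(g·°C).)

T_f = Σ m_i c_i T_i / Σ m_i c_i:
T_f = (349.83*393 + 2757.2*22.9) / (349.83 + 2757.2)
    = 200623 / 3107 ≈ 64.57 °C

T_f ≈ 64.6 °C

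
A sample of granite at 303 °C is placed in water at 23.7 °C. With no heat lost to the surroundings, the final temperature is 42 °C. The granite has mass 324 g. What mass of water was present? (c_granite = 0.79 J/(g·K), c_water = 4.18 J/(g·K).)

Conservation of energy gives ΣQ = 0:
324·0.79·(42 − 303) + m·4.18·(42 − 23.7) = 0
76.49 m = 66806
m = 66806/76.49 ≈ 873.3 g

m ≈ 873 g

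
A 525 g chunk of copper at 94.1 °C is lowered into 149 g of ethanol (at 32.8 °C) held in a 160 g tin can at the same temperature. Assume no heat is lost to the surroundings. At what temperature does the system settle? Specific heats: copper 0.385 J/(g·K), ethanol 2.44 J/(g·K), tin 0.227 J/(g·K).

T_f ≈ 53.4 °C

Taking heat into each body as positive, Σ m c ΔT = 0:
525*0.385*(T − 94.1) + 149*2.44*(T − 32.8) + 160*0.227*(T − 32.8) = 0
(202.12 + 363.56 + 36.32) T = 202.12*94.1 + 363.56*32.8 + 36.32*32.8
T = 32136 / 602 = 53.4 °C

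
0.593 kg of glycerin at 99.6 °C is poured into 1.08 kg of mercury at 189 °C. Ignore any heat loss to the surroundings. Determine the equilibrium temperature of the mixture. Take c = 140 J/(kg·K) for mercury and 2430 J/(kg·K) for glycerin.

Taking heat into each body as positive, Σ m c ΔT = 0:
1.08·140·(T − 189) + 0.593·2430·(T − 99.6) = 0
151.2(T − 189) + 1441(T − 99.6) = 0
(151.2 + 1441) T = 151.2·189 + 1441·99.6
T = 172099 / 1592.2 = 108 °C

T_f ≈ 108.1 °C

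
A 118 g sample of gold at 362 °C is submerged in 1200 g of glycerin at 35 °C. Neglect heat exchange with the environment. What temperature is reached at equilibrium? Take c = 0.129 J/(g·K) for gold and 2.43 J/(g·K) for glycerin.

Conservation of energy gives ΣQ = 0:
118·0.129·(T − 362) + 1200·2.43·(T − 35) = 0
15.22(T − 362) + 2916(T − 35) = 0
(15.22 + 2916) T = 15.22·362 + 2916·35
T = 107570 / 2931.2 = 36.7 °C

T_f ≈ 36.7 °C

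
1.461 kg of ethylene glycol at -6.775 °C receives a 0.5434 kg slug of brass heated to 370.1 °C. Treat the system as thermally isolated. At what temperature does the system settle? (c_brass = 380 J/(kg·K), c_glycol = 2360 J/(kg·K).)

T_f ≈ 14.5 °C

Heat lost by the brass equals heat gained by the glycol:
0.5434×380×(370.1 − T) = 1.461×2360×(T − (-6.775))
206.49(370.1 − T) = 3448(T − (-6.775))
3654.5 T = 53063  ⇒  T ≈ 14.52 °C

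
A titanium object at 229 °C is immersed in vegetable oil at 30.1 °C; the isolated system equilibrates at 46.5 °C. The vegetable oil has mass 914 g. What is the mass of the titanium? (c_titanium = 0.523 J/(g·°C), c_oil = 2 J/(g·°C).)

m ≈ 314 g

Conservation of energy gives ΣQ = 0:
m×0.523×(46.5 − 229) + 914×2×(46.5 − 30.1) = 0
-95.45 m = -29979
m = -29979/-95.45 ≈ 314.1 g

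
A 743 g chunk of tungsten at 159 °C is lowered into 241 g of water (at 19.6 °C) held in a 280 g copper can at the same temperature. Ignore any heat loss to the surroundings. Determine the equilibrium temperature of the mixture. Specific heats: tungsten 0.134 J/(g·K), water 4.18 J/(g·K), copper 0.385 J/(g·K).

T_f ≈ 31.0 °C

Heat gained plus heat lost sum to zero:
743*0.134*(T − 159) + 241*4.18*(T − 19.6) + 280*0.385*(T − 19.6) = 0
(99.56 + 1007.4 + 107.8) T = 99.56*159 + 1007.4*19.6 + 107.8*19.6
T = 37688/1214.7 ≈ 31.03 °C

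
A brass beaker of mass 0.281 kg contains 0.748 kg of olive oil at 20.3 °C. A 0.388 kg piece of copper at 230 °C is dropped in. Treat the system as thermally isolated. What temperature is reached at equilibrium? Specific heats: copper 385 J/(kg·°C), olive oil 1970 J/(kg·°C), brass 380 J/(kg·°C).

T_f is the heat-capacity-weighted average of the initial temperatures:
T_f = (149.38*230 + 1473.6*20.3 + 106.78*20.3) / (149.38 + 1473.6 + 106.78)
    = 66438 / 1729.7 ≈ 38.41 °C

T_f ≈ 38.4 °C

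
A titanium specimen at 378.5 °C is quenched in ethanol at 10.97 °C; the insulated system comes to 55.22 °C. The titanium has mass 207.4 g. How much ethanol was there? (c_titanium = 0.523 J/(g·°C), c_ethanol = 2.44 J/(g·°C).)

m ≈ 325 g

Heat lost by the titanium = heat gained by the ethanol:
207.4×0.523×(378.5 − 55.22) = m×2.44×(55.22 − 10.97)
107.97 m = 35066  ⇒  m ≈ 324.8 g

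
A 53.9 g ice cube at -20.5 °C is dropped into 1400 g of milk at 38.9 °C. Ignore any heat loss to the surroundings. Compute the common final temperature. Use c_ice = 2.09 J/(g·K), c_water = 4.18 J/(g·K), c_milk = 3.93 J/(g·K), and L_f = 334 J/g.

T_f ≈ 33.8 °C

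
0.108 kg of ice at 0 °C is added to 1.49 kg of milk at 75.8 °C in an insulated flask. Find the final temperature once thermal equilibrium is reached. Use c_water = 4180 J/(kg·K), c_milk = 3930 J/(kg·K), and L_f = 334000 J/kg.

T_f ≈ 64.7 °C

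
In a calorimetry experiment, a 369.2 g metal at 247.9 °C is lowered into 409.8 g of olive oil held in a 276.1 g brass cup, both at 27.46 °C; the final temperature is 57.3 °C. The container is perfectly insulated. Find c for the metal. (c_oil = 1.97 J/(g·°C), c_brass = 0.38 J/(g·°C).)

Taking heat into each body as positive, Σ m c ΔT = 0:
369.2·c·(57.3 − 247.9) + 409.8·1.97·(57.3 − 27.46) + 276.1·0.38·(57.3 − 27.46) = 0
-70370 c = -27221
c = -27221/-70370 ≈ 0.3868 J/(g·°C)

c ≈ 0.387 J/(g·°C)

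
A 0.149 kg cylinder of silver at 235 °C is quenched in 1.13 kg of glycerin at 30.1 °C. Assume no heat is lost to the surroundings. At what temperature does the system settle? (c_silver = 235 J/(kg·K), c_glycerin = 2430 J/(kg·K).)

|Q_silver| = |Q_glycerin|:
0.149*235*(235 − T) = 1.13*2430*(T − 30.1)
35.02(235 − T) = 2745.9(T − 30.1)
2780.9 T = 90880  ⇒  T ≈ 32.68 °C

T_f ≈ 32.7 °C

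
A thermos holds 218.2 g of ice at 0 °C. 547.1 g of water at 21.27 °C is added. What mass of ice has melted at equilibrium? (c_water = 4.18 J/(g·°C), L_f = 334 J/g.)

m_melted ≈ 146 g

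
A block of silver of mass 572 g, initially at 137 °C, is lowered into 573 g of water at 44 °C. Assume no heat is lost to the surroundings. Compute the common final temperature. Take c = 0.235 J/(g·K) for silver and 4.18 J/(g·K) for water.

T_f ≈ 48.9 °C

Taking heat into each body as positive, Σ m c ΔT = 0:
572×0.235×(T − 137) + 573×4.18×(T − 44) = 0
134.42(T − 137) + 2395.1(T − 44) = 0
(134.42 + 2395.1) T = 134.42×137 + 2395.1×44
T ≈ 48.94 °C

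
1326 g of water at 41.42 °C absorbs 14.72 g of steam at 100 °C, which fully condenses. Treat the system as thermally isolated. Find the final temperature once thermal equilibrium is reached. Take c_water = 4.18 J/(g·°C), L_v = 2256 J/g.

T_f ≈ 48.0 °C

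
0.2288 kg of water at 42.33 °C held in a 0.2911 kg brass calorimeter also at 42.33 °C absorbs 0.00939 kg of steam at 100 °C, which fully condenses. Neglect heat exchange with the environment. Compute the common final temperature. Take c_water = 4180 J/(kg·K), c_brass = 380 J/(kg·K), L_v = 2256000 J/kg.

T_f ≈ 63.5 °C

Net heat exchanged in the isolated system is zero:
steam→water at 100 °C releases m L_v = 0.00939·2256000 = 21184; condensate cools 100→T: 0.00939·4180·(T − 100) = 39.25(T − 100); water warms: 0.2288·4180·(T − 42.33) = 956.38(T − 42.33); brass cup: 0.2911·380·(T − 42.33) = 110.62(T − 42.33)
1106.3 T = 21184 + 3925 + 45166 = 70275
T ≈ 63.53 °C (< 100 °C, so full condensation is consistent).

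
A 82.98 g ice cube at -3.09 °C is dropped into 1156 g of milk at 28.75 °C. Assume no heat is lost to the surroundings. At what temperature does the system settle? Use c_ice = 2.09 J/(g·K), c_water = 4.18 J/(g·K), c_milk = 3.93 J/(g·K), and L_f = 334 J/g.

T_f ≈ 20.9 °C

Let T be the final temperature. ΣQ_i = 0:
ice -3.09→0 °C: 82.98×2.09×3.09 = 535.89
  latent heat to melt: 82.98×334 = 27715
  meltwater 0→T: 82.98×4.18×T = 346.86 T
  milk cools: 1156×3.93×(T − 28.75) = 4543.1(T − 28.75)
4889.9 T = 130614 − 28251 = 102362
T ≈ 20.93 °C — above 0 °C, consistent with complete melting.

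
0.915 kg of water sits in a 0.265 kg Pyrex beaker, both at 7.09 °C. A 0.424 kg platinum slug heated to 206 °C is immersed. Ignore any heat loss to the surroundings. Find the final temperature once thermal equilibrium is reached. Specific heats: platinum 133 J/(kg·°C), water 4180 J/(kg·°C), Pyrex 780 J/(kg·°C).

T_f ≈ 9.8 °C

Taking heat into each body as positive, Σ m c ΔT = 0:
0.424·133·(T − 206) + 0.915·4180·(T − 7.09) + 0.265·780·(T − 7.09) = 0
(56.39 + 3824.7 + 206.7) T = 56.39·206 + 3824.7·7.09 + 206.7·7.09
T = 40199 / 4087.8 = 9.83 °C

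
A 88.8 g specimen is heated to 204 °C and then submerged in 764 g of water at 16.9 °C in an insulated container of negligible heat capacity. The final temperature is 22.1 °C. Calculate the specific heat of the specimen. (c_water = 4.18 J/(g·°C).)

c ≈ 1.03 J/(g·°C)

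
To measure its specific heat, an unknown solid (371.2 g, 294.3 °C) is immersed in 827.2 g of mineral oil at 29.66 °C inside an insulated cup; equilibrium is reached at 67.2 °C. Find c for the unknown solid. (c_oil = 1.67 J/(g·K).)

Heat lost by the unknown solid = heat gained by the oil:
371.2·c·(294.3 − 67.2) = 827.2·1.67·(67.2 − 29.66)
84300 c = 51859  ⇒  c ≈ 0.6152 J/(g·K)

c ≈ 0.615 J/(g·K)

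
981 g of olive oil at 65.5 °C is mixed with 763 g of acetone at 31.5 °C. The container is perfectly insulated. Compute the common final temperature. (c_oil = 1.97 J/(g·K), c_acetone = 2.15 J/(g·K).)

T_f ≈ 49.9 °C

Heat lost by the oil equals heat gained by the acetone:
981×1.97×(65.5 − T) = 763×2.15×(T − 31.5)
1932.6(65.5 − T) = 1640.5(T − 31.5)
3573 T = 178258  ⇒  T ≈ 49.89 °C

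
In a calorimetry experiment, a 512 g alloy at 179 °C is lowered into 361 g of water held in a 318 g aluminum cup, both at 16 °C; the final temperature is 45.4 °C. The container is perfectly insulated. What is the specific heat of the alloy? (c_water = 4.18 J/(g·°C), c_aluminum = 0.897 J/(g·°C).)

Heat gained plus heat lost sum to zero:
512·c·(45.4 − 179) + 361·4.18·(45.4 − 16) + 318·0.897·(45.4 − 16) = 0
-68403 c = -52750
c = -52750/-68403 ≈ 0.7712 J/(g·°C)

c ≈ 0.771 J/(g·°C)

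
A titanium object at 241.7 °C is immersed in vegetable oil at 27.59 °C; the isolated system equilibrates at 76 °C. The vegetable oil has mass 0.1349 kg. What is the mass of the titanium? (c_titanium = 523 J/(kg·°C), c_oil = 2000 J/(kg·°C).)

|Q_titanium| = |Q_oil|:
m×523×(241.7 − 76) = 0.1349×2000×(76 − 27.59)
86661 m = 13061  ⇒  m ≈ 0.1507 kg

m ≈ 0.151 kg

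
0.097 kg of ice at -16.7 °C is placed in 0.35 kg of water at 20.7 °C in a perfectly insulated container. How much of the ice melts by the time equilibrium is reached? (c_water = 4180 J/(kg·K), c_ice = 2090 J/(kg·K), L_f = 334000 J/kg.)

Heat available from the water dropping to 0 °C: 0.35×4180×20.7 = 30284 J.
Of that, 0.097×2090×16.7 = 3385.6 J goes to bring the ice to 0 °C, leaving 26899 J.
Melting all 0.097 kg of ice would need 0.097×334000 = 32398 J.
26899 J < 32398 J, so only part of the ice melts and the system sits at 0 °C.
m_melted×334000 = 26899  ⇒  m_melted ≈ 0.08053 kg.

m_melted ≈ 0.0805 kg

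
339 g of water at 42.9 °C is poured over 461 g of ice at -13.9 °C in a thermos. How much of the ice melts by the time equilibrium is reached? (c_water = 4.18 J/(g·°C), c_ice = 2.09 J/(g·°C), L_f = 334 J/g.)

m_melted ≈ 142 g

Water can give up m c ΔT = 339×4.18×42.9 = 60790 J before reaching 0 °C.
Of that, 461×2.09×13.9 = 13393 J goes to bring the ice to 0 °C, leaving 47398 J.
To melt every bit of ice: 461×334 = 153974 J.
47398 J < 153974 J, so only part of the ice melts and the system sits at 0 °C.
m_melt = 47398 / L_f = 141.9 g.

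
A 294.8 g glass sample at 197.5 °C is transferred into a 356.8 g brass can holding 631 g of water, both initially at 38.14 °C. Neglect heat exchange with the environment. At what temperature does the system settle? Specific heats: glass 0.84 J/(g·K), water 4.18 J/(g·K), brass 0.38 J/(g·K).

Heat gained plus heat lost sum to zero:
294.8×0.84×(T − 197.5) + 631×4.18×(T − 38.14) + 356.8×0.38×(T − 38.14) = 0
247.63(T − 197.5) + 2637.6(T − 38.14) + 135.58(T − 38.14) = 0
3020.8 T = 154676
T = 154676 / 3020.8 = 51.2 °C

T_f ≈ 51.2 °C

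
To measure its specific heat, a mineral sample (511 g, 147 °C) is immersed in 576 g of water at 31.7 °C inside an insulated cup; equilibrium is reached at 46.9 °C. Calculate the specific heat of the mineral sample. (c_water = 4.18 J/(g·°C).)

Energy conservation, ΣQ = 0:
511·c·(46.9 − 147) + 576·4.18·(46.9 − 31.7) = 0
-51151 c = -36597
c = -36597/-51151 ≈ 0.7155 J/(g·°C)

c ≈ 0.715 J/(g·°C)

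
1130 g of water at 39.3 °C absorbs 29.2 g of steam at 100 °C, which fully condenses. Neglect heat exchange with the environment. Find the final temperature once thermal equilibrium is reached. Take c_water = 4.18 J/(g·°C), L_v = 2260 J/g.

Energy balance with sensible and latent terms:
latent heat released on condensation: 29.2×2260 = 65992
  condensed water 100 °C→T: 122.06(T − 100)
  water warms: 1130×4.18×(T − 39.3) = 4723.4(T − 39.3)
4845.5 T = 65992 + 12206 + 185630 = 263827
T ≈ 54.45 °C (< 100 °C, so full condensation is consistent).

T_f ≈ 54.4 °C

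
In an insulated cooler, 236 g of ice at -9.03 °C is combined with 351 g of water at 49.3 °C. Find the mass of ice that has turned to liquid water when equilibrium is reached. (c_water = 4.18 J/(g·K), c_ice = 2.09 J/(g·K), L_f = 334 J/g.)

Cooling the water to 0 °C releases 351·4.18·49.3 = 72332 J.
Warming the ice to 0 °C takes 236·2.09·9.03 = 4454 J, leaving 67878 J for melting.
Fully melting the ice requires m_ice L_f = 236·334 = 78824 J.
Since 67878 < 78824 J, not all the ice melts; equilibrium is at 0 °C.
m_melted·334 = 67878  ⇒  m_melted ≈ 203.2 g.

m_melted ≈ 203 g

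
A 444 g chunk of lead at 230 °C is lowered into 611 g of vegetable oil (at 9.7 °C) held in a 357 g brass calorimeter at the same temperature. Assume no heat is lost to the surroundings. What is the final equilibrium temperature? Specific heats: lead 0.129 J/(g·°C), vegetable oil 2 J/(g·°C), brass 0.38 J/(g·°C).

T_f ≈ 18.6 °C

T_f is the heat-capacity-weighted average of the initial temperatures:
T_f = (57.28*230 + 1222*9.7 + 135.66*9.7) / (57.28 + 1222 + 135.66)
    = 26343 / 1414.9 ≈ 18.62 °C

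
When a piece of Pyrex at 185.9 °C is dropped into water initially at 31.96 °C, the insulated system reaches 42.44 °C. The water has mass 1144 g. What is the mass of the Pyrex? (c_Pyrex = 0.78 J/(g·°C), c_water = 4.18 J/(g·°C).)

|Q_Pyrex| = |Q_water|:
m×0.78×(185.9 − 42.44) = 1144×4.18×(42.44 − 31.96)
111.9 m = 50115  ⇒  m ≈ 447.9 g

m ≈ 448 g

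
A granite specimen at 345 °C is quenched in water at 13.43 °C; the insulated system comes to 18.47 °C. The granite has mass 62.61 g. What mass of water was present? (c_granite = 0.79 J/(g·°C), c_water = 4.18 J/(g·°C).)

|Q_granite| = |Q_water|:
62.61×0.79×(345 − 18.47) = m×4.18×(18.47 − 13.43)
21.07 m = 16151  ⇒  m ≈ 766.6 g

m ≈ 767 g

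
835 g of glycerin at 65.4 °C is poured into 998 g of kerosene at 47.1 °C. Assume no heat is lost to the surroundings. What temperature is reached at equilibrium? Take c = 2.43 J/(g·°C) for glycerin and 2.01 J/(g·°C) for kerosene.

Net heat exchanged in the isolated system is zero:
835×2.43×(T − 65.4) + 998×2.01×(T − 47.1) = 0
2029.1(T − 65.4) + 2006(T − 47.1) = 0
(2029.1 + 2006) T = 2029.1×65.4 + 2006×47.1
T ≈ 56.30 °C

T_f ≈ 56.3 °C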